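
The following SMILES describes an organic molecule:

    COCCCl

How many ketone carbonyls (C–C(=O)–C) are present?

0

Scan the SMILES for the ketone motif — none present.
Groups that are present: 1 ether.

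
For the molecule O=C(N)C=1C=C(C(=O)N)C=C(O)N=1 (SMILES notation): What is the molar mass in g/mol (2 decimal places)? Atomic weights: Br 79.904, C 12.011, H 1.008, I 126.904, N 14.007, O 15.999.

First, the molecular formula is C7H7N3O3 (counting implicit H from valence).
  C: 7 × 12.011 = 84.077
  H: 7 × 1.008 = 7.056
  N: 3 × 14.007 = 42.021
  O: 3 × 15.999 = 47.997
Sum: 7×12.011 + 7×1.008 + 3×14.007 + 3×15.999 = 181.151 → 181.15 g/mol.

181.15 g/mol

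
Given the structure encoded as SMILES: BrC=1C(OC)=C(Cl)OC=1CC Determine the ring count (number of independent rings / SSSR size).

1

In SMILES, each pair of matching ring-closure digits denotes one ring-closing bond; the number of such bonds equals the number of independent rings.
Ring-closure bonds here: 1.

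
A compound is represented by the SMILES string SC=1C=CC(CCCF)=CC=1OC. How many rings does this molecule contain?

1

In SMILES, each pair of matching ring-closure digits denotes one ring-closing bond; the number of such bonds equals the number of independent rings.
Ring-closure bonds here: 1.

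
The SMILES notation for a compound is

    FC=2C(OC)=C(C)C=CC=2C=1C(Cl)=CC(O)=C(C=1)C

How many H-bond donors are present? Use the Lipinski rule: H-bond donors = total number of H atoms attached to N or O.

Donors: find every N or O and count the H atoms it carries.
  atom 4 (O): bond orders sum to 2 → 0 H
  atom 16 (O): bond orders sum to 1 → 1 H
Lipinski HBD = 1.

1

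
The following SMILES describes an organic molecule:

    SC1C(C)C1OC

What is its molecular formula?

C5H10OS

Walk through each heavy atom and fill implicit hydrogens from standard valence (C 4, N 3, O 2, S 2, halogen 1):
  atom 1: S, bond orders sum to 1 (valence 2) → 1 H
  atom 2: C, bond orders sum to 3 (valence 4) → 1 H
  atom 3: C, bond orders sum to 3 (valence 4) → 1 H
  atom 4: C, bond orders sum to 1 (valence 4) → 3 H
  atom 5: C, bond orders sum to 3 (valence 4) → 1 H
  atom 6: O, bond orders sum to 2 (valence 2) → 0 H
  atom 7: C, bond orders sum to 1 (valence 4) → 3 H
Totals → C:5, H:10, O:1, S:1.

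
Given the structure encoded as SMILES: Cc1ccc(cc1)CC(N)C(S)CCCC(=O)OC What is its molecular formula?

Walk through each heavy atom and fill implicit hydrogens from standard valence (C 4, N 3, O 2, S 2, halogen 1); for lowercase aromatic atoms, an aromatic c carries 1 H when it has two neighbours and 0 H with three, and aromatic n carries 0 H:
  atom 1: C, bond orders sum to 1 (valence 4) → 3 H
  atom 2: aromatic c, 3 neighbours → 0 H
  atom 3: aromatic c, 2 neighbours → 1 H
  atom 4: aromatic c, 2 neighbours → 1 H
  atom 5: aromatic c, 3 neighbours → 0 H
  atom 6: aromatic c, 2 neighbours → 1 H
  atom 7: aromatic c, 2 neighbours → 1 H
  atom 8: C, bond orders sum to 2 (valence 4) → 2 H
  atom 9: C, bond orders sum to 3 (valence 4) → 1 H
  atom 10: N, bond orders sum to 1 (valence 3) → 2 H
  atom 11: C, bond orders sum to 3 (valence 4) → 1 H
  atom 12: S, bond orders sum to 1 (valence 2) → 1 H
  atom 13: C, bond orders sum to 2 (valence 4) → 2 H
  atom 14: C, bond orders sum to 2 (valence 4) → 2 H
  atom 15: C, bond orders sum to 2 (valence 4) → 2 H
  atom 16: C, bond orders sum to 4 (valence 4) → 0 H
  atom 17: O, bond orders sum to 2 (valence 2) → 0 H
  atom 18: O, bond orders sum to 2 (valence 2) → 0 H
  atom 19: C, bond orders sum to 1 (valence 4) → 3 H
Totals → C:15, H:23, N:1, O:2, S:1.

C15H23NO2S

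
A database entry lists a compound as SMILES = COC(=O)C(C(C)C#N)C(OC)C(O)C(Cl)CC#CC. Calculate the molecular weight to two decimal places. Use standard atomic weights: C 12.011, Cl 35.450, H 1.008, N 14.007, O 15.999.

301.77 g/mol

First, the molecular formula is C14H20ClNO4 (counting implicit H from valence).
  C: 14 × 12.011 = 168.154
  Cl: 1 × 35.450 = 35.450
  H: 20 × 1.008 = 20.160
  N: 1 × 14.007 = 14.007
  O: 4 × 15.999 = 63.996
Sum: 14×12.011 + 1×35.450 + 20×1.008 + 1×14.007 + 4×15.999 = 301.767 → 301.77 g/mol.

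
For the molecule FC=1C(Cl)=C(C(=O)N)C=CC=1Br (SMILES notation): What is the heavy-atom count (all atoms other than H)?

12

Every atom symbol written in the SMILES (organic subset) is one heavy atom; implicit H are not written.
Heavy atoms by element → Br:1, C:7, Cl:1, F:1, N:1, O:1.
Total: 12.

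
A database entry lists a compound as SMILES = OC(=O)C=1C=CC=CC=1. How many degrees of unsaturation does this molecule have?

5

Degree of unsaturation = (number of rings) + (number of π bonds).
Ring closures in the SMILES: 1.
π bonds: 4 double bonds (each 1 DoU) → 4 DoU from unsaturation.
Total DoU = 1 + 4 = 5.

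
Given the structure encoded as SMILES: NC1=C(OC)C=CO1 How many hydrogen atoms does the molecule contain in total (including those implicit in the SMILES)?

7

Walk through each heavy atom and fill implicit hydrogens from standard valence (C 4, N 3, O 2, S 2, halogen 1):
  atom 1: N, bond orders sum to 1 (valence 3) → 2 H
  atom 2: C, bond orders sum to 4 (valence 4) → 0 H
  atom 3: C, bond orders sum to 4 (valence 4) → 0 H
  atom 4: O, bond orders sum to 2 (valence 2) → 0 H
  atom 5: C, bond orders sum to 1 (valence 4) → 3 H
  atom 6: C, bond orders sum to 3 (valence 4) → 1 H
  atom 7: C, bond orders sum to 3 (valence 4) → 1 H
  atom 8: O, bond orders sum to 2 (valence 2) → 0 H
Total hydrogens: 7.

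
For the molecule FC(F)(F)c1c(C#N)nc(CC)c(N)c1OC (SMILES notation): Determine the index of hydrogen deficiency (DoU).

6

Molecular formula: C10H10F3N3O.
DoU = (2C + 2 + N − H − X) / 2, where X is the halogen count and O/S are ignored.
    = (2·10 + 2 + 3 − 10 − 3) / 2 = 12 / 2 = 6.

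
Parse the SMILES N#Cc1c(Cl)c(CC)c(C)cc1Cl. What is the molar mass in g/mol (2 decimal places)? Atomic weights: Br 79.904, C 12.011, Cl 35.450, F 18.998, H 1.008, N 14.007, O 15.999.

214.09 g/mol

First, the molecular formula is C10H9Cl2N (counting implicit H from valence).
  C: 10 × 12.011 = 120.110
  Cl: 2 × 35.450 = 70.900
  H: 9 × 1.008 = 9.072
  N: 1 × 14.007 = 14.007
Sum: 10×12.011 + 2×35.450 + 9×1.008 + 1×14.007 = 214.089 → 214.09 g/mol.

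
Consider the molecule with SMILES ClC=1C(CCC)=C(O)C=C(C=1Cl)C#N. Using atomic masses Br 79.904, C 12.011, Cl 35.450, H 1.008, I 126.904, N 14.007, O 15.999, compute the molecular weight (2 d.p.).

230.09 g/mol

First, the molecular formula is C10H9Cl2NO (counting implicit H from valence).
  C: 10 × 12.011 = 120.110
  Cl: 2 × 35.450 = 70.900
  H: 9 × 1.008 = 9.072
  N: 1 × 14.007 = 14.007
  O: 1 × 15.999 = 15.999
Sum: 10×12.011 + 2×35.450 + 9×1.008 + 1×14.007 + 1×15.999 = 230.088 → 230.09 g/mol.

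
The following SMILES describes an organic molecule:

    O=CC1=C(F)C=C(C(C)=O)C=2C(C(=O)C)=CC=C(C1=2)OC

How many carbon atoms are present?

Count every carbon token in the SMILES (each C, including those in ring-closure positions and inside branches).
Carbon count: 16.

16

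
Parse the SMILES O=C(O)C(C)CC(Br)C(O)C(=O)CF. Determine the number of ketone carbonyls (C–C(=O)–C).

1

The ketone motif appears at heavy-atom position 11 in the SMILES.
Other groups present: 1 carboxylic acid, 1 hydroxyl.
Ketone count: 1.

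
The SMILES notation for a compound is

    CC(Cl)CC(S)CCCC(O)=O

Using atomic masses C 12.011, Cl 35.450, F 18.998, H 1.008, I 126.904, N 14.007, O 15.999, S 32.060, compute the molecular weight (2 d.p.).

First, the molecular formula is C8H15ClO2S (counting implicit H from valence).
  C: 8 × 12.011 = 96.088
  Cl: 1 × 35.450 = 35.450
  H: 15 × 1.008 = 15.120
  O: 2 × 15.999 = 31.998
  S: 1 × 32.060 = 32.060
Sum: 8×12.011 + 1×35.450 + 15×1.008 + 2×15.999 + 1×32.060 = 210.716 → 210.72 g/mol.

210.72 g/mol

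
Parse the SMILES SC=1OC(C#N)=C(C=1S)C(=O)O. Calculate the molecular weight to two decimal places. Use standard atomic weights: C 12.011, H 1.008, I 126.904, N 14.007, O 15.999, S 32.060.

201.21 g/mol

First, the molecular formula is C6H3NO3S2 (counting implicit H from valence).
  C: 6 × 12.011 = 72.066
  H: 3 × 1.008 = 3.024
  N: 1 × 14.007 = 14.007
  O: 3 × 15.999 = 47.997
  S: 2 × 32.060 = 64.120
Sum: 6×12.011 + 3×1.008 + 1×14.007 + 3×15.999 + 2×32.060 = 201.214 → 201.21 g/mol.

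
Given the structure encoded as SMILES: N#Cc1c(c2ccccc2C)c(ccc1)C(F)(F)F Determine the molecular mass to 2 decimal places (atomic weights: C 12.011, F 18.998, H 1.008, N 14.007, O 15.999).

261.25 g/mol

First, the molecular formula is C15H10F3N (counting implicit H from valence).
  C: 15 × 12.011 = 180.165
  F: 3 × 18.998 = 56.994
  H: 10 × 1.008 = 10.080
  N: 1 × 14.007 = 14.007
Sum: 15×12.011 + 3×18.998 + 10×1.008 + 1×14.007 = 261.246 → 261.25 g/mol.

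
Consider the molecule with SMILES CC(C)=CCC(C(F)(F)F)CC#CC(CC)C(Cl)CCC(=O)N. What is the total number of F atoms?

Scan the SMILES for F atoms (remember two-letter symbols like Cl and Br are single atoms).
Fluorine count: 3.

3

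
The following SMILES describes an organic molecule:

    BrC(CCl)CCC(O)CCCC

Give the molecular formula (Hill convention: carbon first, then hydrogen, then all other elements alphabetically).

C9H18BrClO

Walk through each heavy atom and fill implicit hydrogens from standard valence (C 4, N 3, O 2, S 2, halogen 1):
  atom 1: Br (halogen, monovalent) → 0 H
  atom 2: C, bond orders sum to 3 (valence 4) → 1 H
  atom 3: C, bond orders sum to 2 (valence 4) → 2 H
  atom 4: Cl (halogen, monovalent) → 0 H
  atom 5: C, bond orders sum to 2 (valence 4) → 2 H
  atom 6: C, bond orders sum to 2 (valence 4) → 2 H
  atom 7: C, bond orders sum to 3 (valence 4) → 1 H
  atom 8: O, bond orders sum to 1 (valence 2) → 1 H
  atom 9: C, bond orders sum to 2 (valence 4) → 2 H
  atom 10: C, bond orders sum to 2 (valence 4) → 2 H
  atom 11: C, bond orders sum to 2 (valence 4) → 2 H
  atom 12: C, bond orders sum to 1 (valence 4) → 3 H
Totals → C:9, H:18, Br:1, Cl:1, O:1.
In Hill order: C9H18BrClO.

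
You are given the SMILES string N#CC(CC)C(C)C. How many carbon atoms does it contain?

7

Count every carbon token in the SMILES (each C, including those in ring-closure positions and inside branches).
Carbon count: 7.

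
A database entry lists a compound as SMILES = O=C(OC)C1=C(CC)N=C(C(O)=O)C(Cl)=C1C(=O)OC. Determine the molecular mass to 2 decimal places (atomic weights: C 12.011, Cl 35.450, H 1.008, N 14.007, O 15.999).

301.68 g/mol

First, the molecular formula is C12H12ClNO6 (counting implicit H from valence).
  C: 12 × 12.011 = 144.132
  Cl: 1 × 35.450 = 35.450
  H: 12 × 1.008 = 12.096
  N: 1 × 14.007 = 14.007
  O: 6 × 15.999 = 95.994
Sum: 12×12.011 + 1×35.450 + 12×1.008 + 1×14.007 + 6×15.999 = 301.679 → 301.68 g/mol.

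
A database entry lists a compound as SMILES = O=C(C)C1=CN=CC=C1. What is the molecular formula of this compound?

Walk through each heavy atom and fill implicit hydrogens from standard valence (C 4, N 3, O 2, S 2, halogen 1):
  atom 1: O, bond orders sum to 2 (valence 2) → 0 H
  atom 2: C, bond orders sum to 4 (valence 4) → 0 H
  atom 3: C, bond orders sum to 1 (valence 4) → 3 H
  atom 4: C, bond orders sum to 4 (valence 4) → 0 H
  atom 5: C, bond orders sum to 3 (valence 4) → 1 H
  atom 6: N, bond orders sum to 3 (valence 3) → 0 H
  atom 7: C, bond orders sum to 3 (valence 4) → 1 H
  atom 8: C, bond orders sum to 3 (valence 4) → 1 H
  atom 9: C, bond orders sum to 3 (valence 4) → 1 H
Totals → C:7, H:7, N:1, O:1.

C7H7NO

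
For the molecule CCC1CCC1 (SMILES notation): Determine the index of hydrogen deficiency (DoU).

1

Degree of unsaturation = (number of rings) + (number of π bonds).
Ring closures in the SMILES: 1.
π bonds: none → 0 DoU from unsaturation.
Total DoU = 1 + 0 = 1.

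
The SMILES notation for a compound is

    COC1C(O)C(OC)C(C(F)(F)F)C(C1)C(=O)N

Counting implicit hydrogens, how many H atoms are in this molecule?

Walk through each heavy atom and fill implicit hydrogens from standard valence (C 4, N 3, O 2, S 2, halogen 1):
  atom 1: C, bond orders sum to 1 (valence 4) → 3 H
  atom 2: O, bond orders sum to 2 (valence 2) → 0 H
  atom 3: C, bond orders sum to 3 (valence 4) → 1 H
  atom 4: C, bond orders sum to 3 (valence 4) → 1 H
  atom 5: O, bond orders sum to 1 (valence 2) → 1 H
  atom 6: C, bond orders sum to 3 (valence 4) → 1 H
  atom 7: O, bond orders sum to 2 (valence 2) → 0 H
  atom 8: C, bond orders sum to 1 (valence 4) → 3 H
  atom 9: C, bond orders sum to 3 (valence 4) → 1 H
  atom 10: C, bond orders sum to 4 (valence 4) → 0 H
  atom 11: F (halogen, monovalent) → 0 H
  atom 12: F (halogen, monovalent) → 0 H
  atom 13: F (halogen, monovalent) → 0 H
  atom 14: C, bond orders sum to 3 (valence 4) → 1 H
  atom 15: C, bond orders sum to 2 (valence 4) → 2 H
  atom 16: C, bond orders sum to 4 (valence 4) → 0 H
  atom 17: O, bond orders sum to 2 (valence 2) → 0 H
  atom 18: N, bond orders sum to 1 (valence 3) → 2 H
Total hydrogens: 16.

16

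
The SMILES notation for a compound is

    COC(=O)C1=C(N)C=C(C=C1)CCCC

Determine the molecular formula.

Walk through each heavy atom and fill implicit hydrogens from standard valence (C 4, N 3, O 2, S 2, halogen 1):
  atom 1: C, bond orders sum to 1 (valence 4) → 3 H
  atom 2: O, bond orders sum to 2 (valence 2) → 0 H
  atom 3: C, bond orders sum to 4 (valence 4) → 0 H
  atom 4: O, bond orders sum to 2 (valence 2) → 0 H
  atom 5: C, bond orders sum to 4 (valence 4) → 0 H
  atom 6: C, bond orders sum to 4 (valence 4) → 0 H
  atom 7: N, bond orders sum to 1 (valence 3) → 2 H
  atom 8: C, bond orders sum to 3 (valence 4) → 1 H
  atom 9: C, bond orders sum to 4 (valence 4) → 0 H
  atom 10: C, bond orders sum to 3 (valence 4) → 1 H
  atom 11: C, bond orders sum to 3 (valence 4) → 1 H
  atom 12: C, bond orders sum to 2 (valence 4) → 2 H
  atom 13: C, bond orders sum to 2 (valence 4) → 2 H
  atom 14: C, bond orders sum to 2 (valence 4) → 2 H
  atom 15: C, bond orders sum to 1 (valence 4) → 3 H
Totals → C:12, H:17, N:1, O:2.
In Hill order: C12H17NO2.

C12H17NO2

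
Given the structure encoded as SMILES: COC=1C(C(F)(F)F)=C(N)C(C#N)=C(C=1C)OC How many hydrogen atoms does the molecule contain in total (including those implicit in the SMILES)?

11

Walk through each heavy atom and fill implicit hydrogens from standard valence (C 4, N 3, O 2, S 2, halogen 1):
  atom 1: C, bond orders sum to 1 (valence 4) → 3 H
  atom 2: O, bond orders sum to 2 (valence 2) → 0 H
  atom 3: C, bond orders sum to 4 (valence 4) → 0 H
  atom 4: C, bond orders sum to 4 (valence 4) → 0 H
  atom 5: C, bond orders sum to 4 (valence 4) → 0 H
  atom 6: F (halogen, monovalent) → 0 H
  atom 7: F (halogen, monovalent) → 0 H
  atom 8: F (halogen, monovalent) → 0 H
  atom 9: C, bond orders sum to 4 (valence 4) → 0 H
  atom 10: N, bond orders sum to 1 (valence 3) → 2 H
  atom 11: C, bond orders sum to 4 (valence 4) → 0 H
  atom 12: C, bond orders sum to 4 (valence 4) → 0 H
  atom 13: N, bond orders sum to 3 (valence 3) → 0 H
  atom 14: C, bond orders sum to 4 (valence 4) → 0 H
  atom 15: C, bond orders sum to 4 (valence 4) → 0 H
  atom 16: C, bond orders sum to 1 (valence 4) → 3 H
  atom 17: O, bond orders sum to 2 (valence 2) → 0 H
  atom 18: C, bond orders sum to 1 (valence 4) → 3 H
Total hydrogens: 11.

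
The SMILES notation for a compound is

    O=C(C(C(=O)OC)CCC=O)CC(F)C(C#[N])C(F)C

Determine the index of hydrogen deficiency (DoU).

5

Degree of unsaturation = (number of rings) + (number of π bonds).
Ring closures in the SMILES: 0.
π bonds: 3 double bonds (each 1 DoU), 1 triple bond (each 2 DoU) → 5 DoU from unsaturation.
Total DoU = 0 + 5 = 5.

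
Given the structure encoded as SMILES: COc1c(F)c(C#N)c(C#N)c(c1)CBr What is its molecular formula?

Walk through each heavy atom and fill implicit hydrogens from standard valence (C 4, N 3, O 2, S 2, halogen 1); for lowercase aromatic atoms, an aromatic c carries 1 H when it has two neighbours and 0 H with three, and aromatic n carries 0 H:
  atom 1: C, bond orders sum to 1 (valence 4) → 3 H
  atom 2: O, bond orders sum to 2 (valence 2) → 0 H
  atom 3: aromatic c, 3 neighbours → 0 H
  atom 4: aromatic c, 3 neighbours → 0 H
  atom 5: F (halogen, monovalent) → 0 H
  atom 6: aromatic c, 3 neighbours → 0 H
  atom 7: C, bond orders sum to 4 (valence 4) → 0 H
  atom 8: N, bond orders sum to 3 (valence 3) → 0 H
  atom 9: aromatic c, 3 neighbours → 0 H
  atom 10: C, bond orders sum to 4 (valence 4) → 0 H
  atom 11: N, bond orders sum to 3 (valence 3) → 0 H
  atom 12: aromatic c, 3 neighbours → 0 H
  atom 13: aromatic c, 2 neighbours → 1 H
  atom 14: C, bond orders sum to 2 (valence 4) → 2 H
  atom 15: Br (halogen, monovalent) → 0 H
Totals → C:10, H:6, Br:1, F:1, N:2, O:1.
In Hill order: C10H6BrFN2O.

C10H6BrFN2O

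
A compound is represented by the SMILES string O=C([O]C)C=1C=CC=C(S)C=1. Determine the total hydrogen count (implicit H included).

Walk through each heavy atom and fill implicit hydrogens from standard valence (C 4, N 3, O 2, S 2, halogen 1):
  atom 1: O, bond orders sum to 2 (valence 2) → 0 H
  atom 2: C, bond orders sum to 4 (valence 4) → 0 H
  atom 3: O with explicit H count 0
  atom 4: C, bond orders sum to 1 (valence 4) → 3 H
  atom 5: C, bond orders sum to 4 (valence 4) → 0 H
  atom 6: C, bond orders sum to 3 (valence 4) → 1 H
  atom 7: C, bond orders sum to 3 (valence 4) → 1 H
  atom 8: C, bond orders sum to 3 (valence 4) → 1 H
  atom 9: C, bond orders sum to 4 (valence 4) → 0 H
  atom 10: S, bond orders sum to 1 (valence 2) → 1 H
  atom 11: C, bond orders sum to 3 (valence 4) → 1 H
Total hydrogens: 8.

8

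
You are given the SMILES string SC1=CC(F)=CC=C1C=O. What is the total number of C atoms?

7

Count every carbon token in the SMILES (each C, including those in ring-closure positions and inside branches).
Carbon count: 7.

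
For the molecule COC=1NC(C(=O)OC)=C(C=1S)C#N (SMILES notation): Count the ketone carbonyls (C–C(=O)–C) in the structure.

Scan the SMILES for the ketone motif — none present.
Groups that are present: 1 ester, 1 ether, 1 nitrile, 1 thiol.

0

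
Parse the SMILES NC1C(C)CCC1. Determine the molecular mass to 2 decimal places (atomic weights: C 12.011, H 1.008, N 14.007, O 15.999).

99.18 g/mol

First, the molecular formula is C6H13N (counting implicit H from valence).
  C: 6 × 12.011 = 72.066
  H: 13 × 1.008 = 13.104
  N: 1 × 14.007 = 14.007
Sum: 6×12.011 + 13×1.008 + 1×14.007 = 99.177 → 99.18 g/mol.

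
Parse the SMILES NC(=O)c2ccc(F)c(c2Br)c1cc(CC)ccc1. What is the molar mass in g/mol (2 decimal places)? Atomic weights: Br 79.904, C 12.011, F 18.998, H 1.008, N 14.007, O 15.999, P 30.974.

322.18 g/mol

First, the molecular formula is C15H13BrFNO (counting implicit H from valence).
  Br: 1 × 79.904 = 79.904
  C: 15 × 12.011 = 180.165
  F: 1 × 18.998 = 18.998
  H: 13 × 1.008 = 13.104
  N: 1 × 14.007 = 14.007
  O: 1 × 15.999 = 15.999
Sum: 1×79.904 + 15×12.011 + 1×18.998 + 13×1.008 + 1×14.007 + 1×15.999 = 322.177 → 322.18 g/mol.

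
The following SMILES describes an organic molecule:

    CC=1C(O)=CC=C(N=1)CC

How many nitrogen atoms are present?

Scan the SMILES for N atoms (remember two-letter symbols like Cl and Br are single atoms).
Nitrogen count: 1.

1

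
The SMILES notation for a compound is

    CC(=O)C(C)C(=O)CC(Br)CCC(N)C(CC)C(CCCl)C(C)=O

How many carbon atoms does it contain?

Count every carbon token in the SMILES (each C, including those in ring-closure positions and inside branches).
Carbon count: 18.

18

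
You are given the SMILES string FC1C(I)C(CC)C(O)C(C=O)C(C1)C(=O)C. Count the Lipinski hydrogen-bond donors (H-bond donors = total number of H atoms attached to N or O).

1

Donors: find every N or O and count the H atoms it carries.
  atom 9 (O): bond orders sum to 1 → 1 H
  atom 12 (O): bond orders sum to 2 → 0 H
  atom 16 (O): bond orders sum to 2 → 0 H
Lipinski HBD = 1.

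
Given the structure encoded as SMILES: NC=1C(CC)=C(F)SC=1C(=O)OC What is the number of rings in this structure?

In SMILES, each pair of matching ring-closure digits denotes one ring-closing bond; the number of such bonds equals the number of independent rings.
Ring-closure bonds here: 1.

1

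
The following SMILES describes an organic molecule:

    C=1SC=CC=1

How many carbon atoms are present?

Count every carbon token in the SMILES (each C, including those in ring-closure positions and inside branches).
Carbon count: 4.

4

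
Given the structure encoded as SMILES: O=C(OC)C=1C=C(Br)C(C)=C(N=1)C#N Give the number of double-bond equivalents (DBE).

7

Degree of unsaturation = (number of rings) + (number of π bonds).
Ring closures in the SMILES: 1.
π bonds: 4 double bonds (each 1 DoU), 1 triple bond (each 2 DoU) → 6 DoU from unsaturation.
Total DoU = 1 + 6 = 7.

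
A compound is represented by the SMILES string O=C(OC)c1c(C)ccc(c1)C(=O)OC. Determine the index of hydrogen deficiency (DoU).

6

Molecular formula: C11H12O4.
DoU = (2C + 2 + N − H − X) / 2, where X is the halogen count and O/S are ignored.
    = (2·11 + 2 + 0 − 12 − 0) / 2 = 12 / 2 = 6.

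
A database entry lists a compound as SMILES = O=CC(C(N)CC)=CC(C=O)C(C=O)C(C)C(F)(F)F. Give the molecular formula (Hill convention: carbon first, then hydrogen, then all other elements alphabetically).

C13H18F3NO3

Walk through each heavy atom and fill implicit hydrogens from standard valence (C 4, N 3, O 2, S 2, halogen 1):
  atom 1: O, bond orders sum to 2 (valence 2) → 0 H
  atom 2: C, bond orders sum to 3 (valence 4) → 1 H
  atom 3: C, bond orders sum to 4 (valence 4) → 0 H
  atom 4: C, bond orders sum to 3 (valence 4) → 1 H
  atom 5: N, bond orders sum to 1 (valence 3) → 2 H
  atom 6: C, bond orders sum to 2 (valence 4) → 2 H
  atom 7: C, bond orders sum to 1 (valence 4) → 3 H
  atom 8: C, bond orders sum to 3 (valence 4) → 1 H
  atom 9: C, bond orders sum to 3 (valence 4) → 1 H
  atom 10: C, bond orders sum to 3 (valence 4) → 1 H
  atom 11: O, bond orders sum to 2 (valence 2) → 0 H
  atom 12: C, bond orders sum to 3 (valence 4) → 1 H
  atom 13: C, bond orders sum to 3 (valence 4) → 1 H
  atom 14: O, bond orders sum to 2 (valence 2) → 0 H
  atom 15: C, bond orders sum to 3 (valence 4) → 1 H
  atom 16: C, bond orders sum to 1 (valence 4) → 3 H
  atom 17: C, bond orders sum to 4 (valence 4) → 0 H
  atom 18: F (halogen, monovalent) → 0 H
  atom 19: F (halogen, monovalent) → 0 H
  atom 20: F (halogen, monovalent) → 0 H
Totals → C:13, H:18, F:3, N:1, O:3.
In Hill order: C13H18F3NO3.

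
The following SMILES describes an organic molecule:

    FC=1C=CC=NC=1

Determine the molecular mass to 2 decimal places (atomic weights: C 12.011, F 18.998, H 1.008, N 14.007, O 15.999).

First, the molecular formula is C5H4FN (counting implicit H from valence).
  C: 5 × 12.011 = 60.055
  F: 1 × 18.998 = 18.998
  H: 4 × 1.008 = 4.032
  N: 1 × 14.007 = 14.007
Sum: 5×12.011 + 1×18.998 + 4×1.008 + 1×14.007 = 97.092 → 97.09 g/mol.

97.09 g/mol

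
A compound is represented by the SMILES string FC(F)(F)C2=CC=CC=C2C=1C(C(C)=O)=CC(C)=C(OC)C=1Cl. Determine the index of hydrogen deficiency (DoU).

Degree of unsaturation = (number of rings) + (number of π bonds).
Ring closures in the SMILES: 2.
π bonds: 7 double bonds (each 1 DoU) → 7 DoU from unsaturation.
Total DoU = 2 + 7 = 9.

9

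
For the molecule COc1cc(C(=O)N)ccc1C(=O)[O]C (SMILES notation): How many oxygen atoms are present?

Scan the SMILES for O atoms (remember two-letter symbols like Cl and Br are single atoms).
Oxygen count: 4.

4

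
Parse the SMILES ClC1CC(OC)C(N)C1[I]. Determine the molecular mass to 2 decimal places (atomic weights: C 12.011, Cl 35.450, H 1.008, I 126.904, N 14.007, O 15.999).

275.51 g/mol

First, the molecular formula is C6H11ClINO (counting implicit H from valence).
  C: 6 × 12.011 = 72.066
  Cl: 1 × 35.450 = 35.450
  H: 11 × 1.008 = 11.088
  I: 1 × 126.904 = 126.904
  N: 1 × 14.007 = 14.007
  O: 1 × 15.999 = 15.999
Sum: 6×12.011 + 1×35.450 + 11×1.008 + 1×126.904 + 1×14.007 + 1×15.999 = 275.514 → 275.51 g/mol.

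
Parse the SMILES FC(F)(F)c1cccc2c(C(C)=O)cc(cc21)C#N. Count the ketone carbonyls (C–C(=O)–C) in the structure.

1

The ketone motif appears at heavy-atom position 11 in the SMILES.
Other groups present: 1 nitrile.
Ketone count: 1.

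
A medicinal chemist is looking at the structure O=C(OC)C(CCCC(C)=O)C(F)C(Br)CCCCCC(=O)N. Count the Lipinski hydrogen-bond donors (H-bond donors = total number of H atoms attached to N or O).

Donors: find every N or O and count the H atoms it carries.
  atom 1 (O): bond orders sum to 2 → 0 H
  atom 3 (O): bond orders sum to 2 → 0 H
  atom 11 (O): bond orders sum to 2 → 0 H
  atom 22 (O): bond orders sum to 2 → 0 H
  atom 23 (N): bond orders sum to 1 → 2 H
Lipinski HBD = 2.

2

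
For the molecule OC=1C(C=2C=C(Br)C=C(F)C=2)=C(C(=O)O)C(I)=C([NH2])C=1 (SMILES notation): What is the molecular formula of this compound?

C13H8BrFINO3

Walk through each heavy atom and fill implicit hydrogens from standard valence (C 4, N 3, O 2, S 2, halogen 1):
  atom 1: O, bond orders sum to 1 (valence 2) → 1 H
  atom 2: C, bond orders sum to 4 (valence 4) → 0 H
  atom 3: C, bond orders sum to 4 (valence 4) → 0 H
  atom 4: C, bond orders sum to 4 (valence 4) → 0 H
  atom 5: C, bond orders sum to 3 (valence 4) → 1 H
  atom 6: C, bond orders sum to 4 (valence 4) → 0 H
  atom 7: Br (halogen, monovalent) → 0 H
  atom 8: C, bond orders sum to 3 (valence 4) → 1 H
  atom 9: C, bond orders sum to 4 (valence 4) → 0 H
  atom 10: F (halogen, monovalent) → 0 H
  atom 11: C, bond orders sum to 3 (valence 4) → 1 H
  atom 12: C, bond orders sum to 4 (valence 4) → 0 H
  atom 13: C, bond orders sum to 4 (valence 4) → 0 H
  atom 14: O, bond orders sum to 2 (valence 2) → 0 H
  atom 15: O, bond orders sum to 1 (valence 2) → 1 H
  atom 16: C, bond orders sum to 4 (valence 4) → 0 H
  atom 17: I (halogen, monovalent) → 0 H
  atom 18: C, bond orders sum to 4 (valence 4) → 0 H
  atom 19: N with explicit H count 2
  atom 20: C, bond orders sum to 3 (valence 4) → 1 H
Totals → C:13, H:8, Br:1, F:1, I:1, N:1, O:3.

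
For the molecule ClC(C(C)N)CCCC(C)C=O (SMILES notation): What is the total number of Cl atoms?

Scan the SMILES for Cl atoms (remember two-letter symbols like Cl and Br are single atoms).
Chlorine count: 1.

1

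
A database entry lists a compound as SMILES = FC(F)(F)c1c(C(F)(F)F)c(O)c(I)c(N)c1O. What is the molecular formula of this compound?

Walk through each heavy atom and fill implicit hydrogens from standard valence (C 4, N 3, O 2, S 2, halogen 1); for lowercase aromatic atoms, an aromatic c carries 1 H when it has two neighbours and 0 H with three, and aromatic n carries 0 H:
  atom 1: F (halogen, monovalent) → 0 H
  atom 2: C, bond orders sum to 4 (valence 4) → 0 H
  atom 3: F (halogen, monovalent) → 0 H
  atom 4: F (halogen, monovalent) → 0 H
  atom 5: aromatic c, 3 neighbours → 0 H
  atom 6: aromatic c, 3 neighbours → 0 H
  atom 7: C, bond orders sum to 4 (valence 4) → 0 H
  atom 8: F (halogen, monovalent) → 0 H
  atom 9: F (halogen, monovalent) → 0 H
  atom 10: F (halogen, monovalent) → 0 H
  atom 11: aromatic c, 3 neighbours → 0 H
  atom 12: O, bond orders sum to 1 (valence 2) → 1 H
  atom 13: aromatic c, 3 neighbours → 0 H
  atom 14: I (halogen, monovalent) → 0 H
  atom 15: aromatic c, 3 neighbours → 0 H
  atom 16: N, bond orders sum to 1 (valence 3) → 2 H
  atom 17: aromatic c, 3 neighbours → 0 H
  atom 18: O, bond orders sum to 1 (valence 2) → 1 H
Totals → C:8, H:4, F:6, I:1, N:1, O:2.
In Hill order: C8H4F6INO2.

C8H4F6INO2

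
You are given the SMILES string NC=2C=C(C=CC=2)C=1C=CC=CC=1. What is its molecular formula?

Walk through each heavy atom and fill implicit hydrogens from standard valence (C 4, N 3, O 2, S 2, halogen 1):
  atom 1: N, bond orders sum to 1 (valence 3) → 2 H
  atom 2: C, bond orders sum to 4 (valence 4) → 0 H
  atom 3: C, bond orders sum to 3 (valence 4) → 1 H
  atom 4: C, bond orders sum to 4 (valence 4) → 0 H
  atom 5: C, bond orders sum to 3 (valence 4) → 1 H
  atom 6: C, bond orders sum to 3 (valence 4) → 1 H
  atom 7: C, bond orders sum to 3 (valence 4) → 1 H
  atom 8: C, bond orders sum to 4 (valence 4) → 0 H
  atom 9: C, bond orders sum to 3 (valence 4) → 1 H
  atom 10: C, bond orders sum to 3 (valence 4) → 1 H
  atom 11: C, bond orders sum to 3 (valence 4) → 1 H
  atom 12: C, bond orders sum to 3 (valence 4) → 1 H
  atom 13: C, bond orders sum to 3 (valence 4) → 1 H
Totals → C:12, H:11, N:1.
In Hill order: C12H11N.

C12H11N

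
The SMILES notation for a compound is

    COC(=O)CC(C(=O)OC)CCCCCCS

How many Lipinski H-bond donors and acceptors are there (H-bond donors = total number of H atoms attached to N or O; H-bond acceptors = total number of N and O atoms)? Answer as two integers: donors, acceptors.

Donors: find every N or O and count the H atoms it carries.
  atom 2 (O): bond orders sum to 2 → 0 H
  atom 4 (O): bond orders sum to 2 → 0 H
  atom 8 (O): bond orders sum to 2 → 0 H
  atom 9 (O): bond orders sum to 2 → 0 H
Lipinski HBD = 0.
Acceptors: N atoms = 0, O atoms = 4 → HBA = 4.

0, 4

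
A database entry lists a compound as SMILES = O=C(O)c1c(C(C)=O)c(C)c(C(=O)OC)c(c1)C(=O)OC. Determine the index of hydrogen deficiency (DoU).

Molecular formula: C14H14O7.
DoU = (2C + 2 + N − H − X) / 2, where X is the halogen count and O/S are ignored.
    = (2·14 + 2 + 0 − 14 − 0) / 2 = 16 / 2 = 8.

8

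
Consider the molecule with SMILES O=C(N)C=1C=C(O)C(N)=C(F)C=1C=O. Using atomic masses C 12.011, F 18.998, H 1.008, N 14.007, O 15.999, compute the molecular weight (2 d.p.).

First, the molecular formula is C8H7FN2O3 (counting implicit H from valence).
  C: 8 × 12.011 = 96.088
  F: 1 × 18.998 = 18.998
  H: 7 × 1.008 = 7.056
  N: 2 × 14.007 = 28.014
  O: 3 × 15.999 = 47.997
Sum: 8×12.011 + 1×18.998 + 7×1.008 + 2×14.007 + 3×15.999 = 198.153 → 198.15 g/mol.

198.15 g/mol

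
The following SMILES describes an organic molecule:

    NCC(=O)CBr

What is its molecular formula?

Walk through each heavy atom and fill implicit hydrogens from standard valence (C 4, N 3, O 2, S 2, halogen 1):
  atom 1: N, bond orders sum to 1 (valence 3) → 2 H
  atom 2: C, bond orders sum to 2 (valence 4) → 2 H
  atom 3: C, bond orders sum to 4 (valence 4) → 0 H
  atom 4: O, bond orders sum to 2 (valence 2) → 0 H
  atom 5: C, bond orders sum to 2 (valence 4) → 2 H
  atom 6: Br (halogen, monovalent) → 0 H
Totals → C:3, H:6, Br:1, N:1, O:1.

C3H6BrNO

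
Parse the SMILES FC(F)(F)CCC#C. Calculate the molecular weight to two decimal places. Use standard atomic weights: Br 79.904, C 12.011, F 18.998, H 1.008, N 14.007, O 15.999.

122.09 g/mol

First, the molecular formula is C5H5F3 (counting implicit H from valence).
  C: 5 × 12.011 = 60.055
  F: 3 × 18.998 = 56.994
  H: 5 × 1.008 = 5.040
Sum: 5×12.011 + 3×18.998 + 5×1.008 = 122.089 → 122.09 g/mol.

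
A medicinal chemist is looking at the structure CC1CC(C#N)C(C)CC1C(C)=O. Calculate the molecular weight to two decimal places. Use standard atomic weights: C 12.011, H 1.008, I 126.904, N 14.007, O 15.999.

179.26 g/mol

First, the molecular formula is C11H17NO (counting implicit H from valence).
  C: 11 × 12.011 = 132.121
  H: 17 × 1.008 = 17.136
  N: 1 × 14.007 = 14.007
  O: 1 × 15.999 = 15.999
Sum: 11×12.011 + 17×1.008 + 1×14.007 + 1×15.999 = 179.263 → 179.26 g/mol.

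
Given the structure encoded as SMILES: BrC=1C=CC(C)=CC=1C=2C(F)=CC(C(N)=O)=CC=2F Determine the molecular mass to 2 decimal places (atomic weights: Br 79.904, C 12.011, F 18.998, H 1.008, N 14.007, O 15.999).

First, the molecular formula is C14H10BrF2NO (counting implicit H from valence).
  Br: 1 × 79.904 = 79.904
  C: 14 × 12.011 = 168.154
  F: 2 × 18.998 = 37.996
  H: 10 × 1.008 = 10.080
  N: 1 × 14.007 = 14.007
  O: 1 × 15.999 = 15.999
Sum: 1×79.904 + 14×12.011 + 2×18.998 + 10×1.008 + 1×14.007 + 1×15.999 = 326.140 → 326.14 g/mol.

326.14 g/mol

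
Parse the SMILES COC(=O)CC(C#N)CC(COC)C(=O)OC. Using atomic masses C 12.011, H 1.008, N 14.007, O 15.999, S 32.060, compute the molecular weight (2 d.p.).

243.26 g/mol

First, the molecular formula is C11H17NO5 (counting implicit H from valence).
  C: 11 × 12.011 = 132.121
  H: 17 × 1.008 = 17.136
  N: 1 × 14.007 = 14.007
  O: 5 × 15.999 = 79.995
Sum: 11×12.011 + 17×1.008 + 1×14.007 + 5×15.999 = 243.259 → 243.26 g/mol.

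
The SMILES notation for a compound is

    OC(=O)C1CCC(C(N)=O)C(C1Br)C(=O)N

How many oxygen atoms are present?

4

Scan the SMILES for O atoms (remember two-letter symbols like Cl and Br are single atoms).
Oxygen count: 4.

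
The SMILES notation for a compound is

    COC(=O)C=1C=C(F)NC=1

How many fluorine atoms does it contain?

1

Scan the SMILES for F atoms (remember two-letter symbols like Cl and Br are single atoms).
Fluorine count: 1.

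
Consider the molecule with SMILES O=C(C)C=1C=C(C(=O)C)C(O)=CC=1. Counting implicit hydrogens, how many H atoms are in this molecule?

10

Walk through each heavy atom and fill implicit hydrogens from standard valence (C 4, N 3, O 2, S 2, halogen 1):
  atom 1: O, bond orders sum to 2 (valence 2) → 0 H
  atom 2: C, bond orders sum to 4 (valence 4) → 0 H
  atom 3: C, bond orders sum to 1 (valence 4) → 3 H
  atom 4: C, bond orders sum to 4 (valence 4) → 0 H
  atom 5: C, bond orders sum to 3 (valence 4) → 1 H
  atom 6: C, bond orders sum to 4 (valence 4) → 0 H
  atom 7: C, bond orders sum to 4 (valence 4) → 0 H
  atom 8: O, bond orders sum to 2 (valence 2) → 0 H
  atom 9: C, bond orders sum to 1 (valence 4) → 3 H
  atom 10: C, bond orders sum to 4 (valence 4) → 0 H
  atom 11: O, bond orders sum to 1 (valence 2) → 1 H
  atom 12: C, bond orders sum to 3 (valence 4) → 1 H
  atom 13: C, bond orders sum to 3 (valence 4) → 1 H
Total hydrogens: 10.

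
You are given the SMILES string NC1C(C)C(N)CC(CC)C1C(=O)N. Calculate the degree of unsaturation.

2

Degree of unsaturation = (number of rings) + (number of π bonds).
Ring closures in the SMILES: 1.
π bonds: 1 double bond (each 1 DoU) → 1 DoU from unsaturation.
Total DoU = 1 + 1 = 2.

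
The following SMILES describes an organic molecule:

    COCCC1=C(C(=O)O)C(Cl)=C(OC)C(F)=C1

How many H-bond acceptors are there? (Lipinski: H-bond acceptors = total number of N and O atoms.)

N atoms: 0; O atoms: 4.
Lipinski HBA = 0 + 4 = 4.

4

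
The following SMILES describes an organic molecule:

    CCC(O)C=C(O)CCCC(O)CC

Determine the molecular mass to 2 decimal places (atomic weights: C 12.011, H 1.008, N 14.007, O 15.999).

202.29 g/mol

First, the molecular formula is C11H22O3 (counting implicit H from valence).
  C: 11 × 12.011 = 132.121
  H: 22 × 1.008 = 22.176
  O: 3 × 15.999 = 47.997
Sum: 11×12.011 + 22×1.008 + 3×15.999 = 202.294 → 202.29 g/mol.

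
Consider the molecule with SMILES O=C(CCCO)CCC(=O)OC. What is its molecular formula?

Walk through each heavy atom and fill implicit hydrogens from standard valence (C 4, N 3, O 2, S 2, halogen 1):
  atom 1: O, bond orders sum to 2 (valence 2) → 0 H
  atom 2: C, bond orders sum to 4 (valence 4) → 0 H
  atom 3: C, bond orders sum to 2 (valence 4) → 2 H
  atom 4: C, bond orders sum to 2 (valence 4) → 2 H
  atom 5: C, bond orders sum to 2 (valence 4) → 2 H
  atom 6: O, bond orders sum to 1 (valence 2) → 1 H
  atom 7: C, bond orders sum to 2 (valence 4) → 2 H
  atom 8: C, bond orders sum to 2 (valence 4) → 2 H
  atom 9: C, bond orders sum to 4 (valence 4) → 0 H
  atom 10: O, bond orders sum to 2 (valence 2) → 0 H
  atom 11: O, bond orders sum to 2 (valence 2) → 0 H
  atom 12: C, bond orders sum to 1 (valence 4) → 3 H
Totals → C:8, H:14, O:4.
In Hill order: C8H14O4.

C8H14O4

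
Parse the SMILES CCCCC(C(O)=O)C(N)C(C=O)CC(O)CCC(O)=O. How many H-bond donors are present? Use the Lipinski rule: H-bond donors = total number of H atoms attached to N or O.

Donors: find every N or O and count the H atoms it carries.
  atom 7 (O): bond orders sum to 1 → 1 H
  atom 8 (O): bond orders sum to 2 → 0 H
  atom 10 (N): bond orders sum to 1 → 2 H
  atom 13 (O): bond orders sum to 2 → 0 H
  atom 16 (O): bond orders sum to 1 → 1 H
  atom 20 (O): bond orders sum to 1 → 1 H
  atom 21 (O): bond orders sum to 2 → 0 H
Lipinski HBD = 5.

5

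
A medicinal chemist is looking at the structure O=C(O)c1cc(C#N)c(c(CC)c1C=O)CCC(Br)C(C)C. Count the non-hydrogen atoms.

Every atom symbol written in the SMILES (organic subset) is one heavy atom; implicit H are not written.
Heavy atoms by element → Br:1, C:17, N:1, O:3.
Total: 22.

22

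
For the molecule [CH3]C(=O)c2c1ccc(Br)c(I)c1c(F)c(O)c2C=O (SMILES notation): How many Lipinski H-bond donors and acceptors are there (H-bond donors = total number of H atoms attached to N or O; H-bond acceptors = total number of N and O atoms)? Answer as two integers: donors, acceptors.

1, 3

Donors: find every N or O and count the H atoms it carries.
  atom 3 (O): bond orders sum to 2 → 0 H
  atom 16 (O): bond orders sum to 1 → 1 H
  atom 19 (O): bond orders sum to 2 → 0 H
Lipinski HBD = 1.
Acceptors: N atoms = 0, O atoms = 3 → HBA = 3.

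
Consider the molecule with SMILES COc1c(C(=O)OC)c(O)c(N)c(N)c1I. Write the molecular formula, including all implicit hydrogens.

Walk through each heavy atom and fill implicit hydrogens from standard valence (C 4, N 3, O 2, S 2, halogen 1); for lowercase aromatic atoms, an aromatic c carries 1 H when it has two neighbours and 0 H with three, and aromatic n carries 0 H:
  atom 1: C, bond orders sum to 1 (valence 4) → 3 H
  atom 2: O, bond orders sum to 2 (valence 2) → 0 H
  atom 3: aromatic c, 3 neighbours → 0 H
  atom 4: aromatic c, 3 neighbours → 0 H
  atom 5: C, bond orders sum to 4 (valence 4) → 0 H
  atom 6: O, bond orders sum to 2 (valence 2) → 0 H
  atom 7: O, bond orders sum to 2 (valence 2) → 0 H
  atom 8: C, bond orders sum to 1 (valence 4) → 3 H
  atom 9: aromatic c, 3 neighbours → 0 H
  atom 10: O, bond orders sum to 1 (valence 2) → 1 H
  atom 11: aromatic c, 3 neighbours → 0 H
  atom 12: N, bond orders sum to 1 (valence 3) → 2 H
  atom 13: aromatic c, 3 neighbours → 0 H
  atom 14: N, bond orders sum to 1 (valence 3) → 2 H
  atom 15: aromatic c, 3 neighbours → 0 H
  atom 16: I (halogen, monovalent) → 0 H
Totals → C:9, H:11, I:1, N:2, O:4.

C9H11IN2O4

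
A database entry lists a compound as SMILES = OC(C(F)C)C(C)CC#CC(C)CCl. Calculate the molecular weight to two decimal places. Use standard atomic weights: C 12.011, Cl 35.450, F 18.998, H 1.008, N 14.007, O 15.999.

220.71 g/mol

First, the molecular formula is C11H18ClFO (counting implicit H from valence).
  C: 11 × 12.011 = 132.121
  Cl: 1 × 35.450 = 35.450
  F: 1 × 18.998 = 18.998
  H: 18 × 1.008 = 18.144
  O: 1 × 15.999 = 15.999
Sum: 11×12.011 + 1×35.450 + 1×18.998 + 18×1.008 + 1×15.999 = 220.712 → 220.71 g/mol.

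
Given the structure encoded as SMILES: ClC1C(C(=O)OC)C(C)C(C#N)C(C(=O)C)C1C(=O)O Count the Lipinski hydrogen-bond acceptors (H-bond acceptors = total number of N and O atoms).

N atoms: 1; O atoms: 5.
Lipinski HBA = 1 + 5 = 6.

6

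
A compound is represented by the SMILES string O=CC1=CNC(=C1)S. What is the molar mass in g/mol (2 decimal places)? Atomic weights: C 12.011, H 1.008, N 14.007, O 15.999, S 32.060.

First, the molecular formula is C5H5NOS (counting implicit H from valence).
  C: 5 × 12.011 = 60.055
  H: 5 × 1.008 = 5.040
  N: 1 × 14.007 = 14.007
  O: 1 × 15.999 = 15.999
  S: 1 × 32.060 = 32.060
Sum: 5×12.011 + 5×1.008 + 1×14.007 + 1×15.999 + 1×32.060 = 127.161 → 127.16 g/mol.

127.16 g/mol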